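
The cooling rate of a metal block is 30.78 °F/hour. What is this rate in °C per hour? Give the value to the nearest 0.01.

17.10 °C/hour

The quantity depends on a temperature interval, so only the ratio of degree sizes applies; the offset between the scales is irrelevant.
A change of 1°F is a change of 5/9°C, so 30.78 × 5/9 = 17.10.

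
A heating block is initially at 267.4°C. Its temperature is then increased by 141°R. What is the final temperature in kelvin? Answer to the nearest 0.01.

618.88 K

The 141°R change is an interval, so only the factor 5/9 applies: +141 × 5/9 = +78.3333°C.
Final Celsius temperature: 267.4000 + 78.3333 = 345.7333°C.
In kelvin: 345.7333 + 273.15 = 618.88 K.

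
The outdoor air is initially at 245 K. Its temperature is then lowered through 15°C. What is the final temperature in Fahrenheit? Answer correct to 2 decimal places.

-45.67°F

Initial temperature in Celsius: 245 - 273.15 = -28.1500°C.
Final Celsius temperature: -28.1500 - 15.0000 = -43.1500°C.
In Fahrenheit: -43.1500 × 1.8 + 32 = -45.67°F.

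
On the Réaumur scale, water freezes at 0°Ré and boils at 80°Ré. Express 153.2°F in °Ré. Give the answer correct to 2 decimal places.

First in Celsius: (153.2 - 32) × 5/9 = 67.3333°C.
Linearly onto the Réaumur scale: 0 + (67.3333 / 100) × (80 - 0) = 53.87°Ré.

53.87°Ré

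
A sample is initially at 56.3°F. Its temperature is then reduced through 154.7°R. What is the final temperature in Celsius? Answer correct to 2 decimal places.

-72.44°C

Initial temperature in Celsius: (56.3 - 32) × 5/9 = 13.5000°C.
The 154.7°R change is an interval, so only the factor 5/9 applies: -154.7 × 5/9 = -85.9444°C.
Final Celsius temperature: 13.5000 - 85.9444 = -72.4444°C.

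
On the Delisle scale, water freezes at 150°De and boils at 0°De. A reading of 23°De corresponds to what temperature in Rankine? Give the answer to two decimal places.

644.07°R

Linear interpolation between the fixed points: C = (23 - 150) × 100 / (0 - 150) = 84.6667°C.
Then 84.6667 × 1.8 + 491.67 = 644.07°R.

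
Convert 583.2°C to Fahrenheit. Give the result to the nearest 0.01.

1081.76°F

In Fahrenheit: 583.2000 × 1.8 + 32 = 1081.76°F.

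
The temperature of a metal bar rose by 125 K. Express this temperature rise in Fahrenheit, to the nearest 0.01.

For a temperature interval the offset drops out; only the factor 1.8 applies.
125 × 1.8 = 225.00.

225.00°F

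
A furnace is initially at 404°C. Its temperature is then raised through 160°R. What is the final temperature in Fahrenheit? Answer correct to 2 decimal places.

919.20°F

The 160°R change is an interval, so only the factor 5/9 applies: +160 × 5/9 = +88.8889°C.
Final Celsius temperature: 404.0000 + 88.8889 = 492.8889°C.
In Fahrenheit: 492.8889 × 1.8 + 32 = 919.20°F.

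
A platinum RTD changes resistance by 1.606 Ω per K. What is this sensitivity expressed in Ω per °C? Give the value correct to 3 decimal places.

1.606 Ω per °C

The quantity depends on a temperature interval, so only the ratio of degree sizes applies; the offset between the scales is irrelevant.
A change of 1°C is a change of 1 K, so per °C the value is 1.606 × 1 = 1.606.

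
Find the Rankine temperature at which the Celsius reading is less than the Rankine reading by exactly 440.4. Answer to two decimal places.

376.31°R

Let R be the Rankine reading. The Celsius reading is C = 5/9·R - 273.15.
Require C - R = -440.4: (-4/9)·R - 273.15 = -440.4.
R = (-440.4 + 273.15) / (-4/9) = 376.31.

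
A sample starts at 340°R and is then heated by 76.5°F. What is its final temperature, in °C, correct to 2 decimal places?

Initial temperature in Celsius: (340 - 491.67) × 5/9 = -84.2611°C.
The 76.5°F change is an interval, so only the factor 5/9 applies: +76.5 × 5/9 = +42.5000°C.
Final Celsius temperature: -84.2611 + 42.5000 = -41.7611°C.

-41.76°C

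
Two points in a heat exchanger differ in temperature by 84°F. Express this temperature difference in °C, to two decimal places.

46.67°C

An interval of 1°F corresponds to 5/9°C.
84 × 5/9 = 46.67.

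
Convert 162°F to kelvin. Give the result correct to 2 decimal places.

345.37 K

In Celsius: (162 - 32) × 5/9 = 72.2222°C.
In kelvin: 72.2222 + 273.15 = 345.37 K.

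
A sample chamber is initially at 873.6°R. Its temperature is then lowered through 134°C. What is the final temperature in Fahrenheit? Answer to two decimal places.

172.73°F

Initial temperature in Celsius: (873.6 - 491.67) × 5/9 = 212.1833°C.
Final Celsius temperature: 212.1833 - 134.0000 = 78.1833°C.
In Fahrenheit: 78.1833 × 1.8 + 32 = 172.73°F.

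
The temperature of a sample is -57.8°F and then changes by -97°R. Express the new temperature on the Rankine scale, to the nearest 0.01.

304.87°R

Initial temperature in Celsius: (-57.8 - 32) × 5/9 = -49.8889°C.
The 97°R change is an interval, so only the factor 5/9 applies: -97 × 5/9 = -53.8889°C.
Final Celsius temperature: -49.8889 - 53.8889 = -103.7778°C.
In Rankine: -103.7778 × 1.8 + 491.67 = 304.87°R.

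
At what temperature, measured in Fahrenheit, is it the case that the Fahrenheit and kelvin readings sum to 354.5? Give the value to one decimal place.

Let F be the Fahrenheit reading. The kelvin reading is K = 5/9·F + 255.372.
Require F + K = 354.5: (14/9)·F + 255.372 = 354.5.
F = (354.5 - 255.372) / (14/9) = 63.7.

63.7°F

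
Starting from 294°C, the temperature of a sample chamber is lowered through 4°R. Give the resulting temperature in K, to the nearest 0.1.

564.9 K

The 4°R change is an interval, so only the factor 5/9 applies: -4 × 5/9 = -2.2222°C.
Final Celsius temperature: 294.0000 - 2.2222 = 291.7778°C.
In kelvin: 291.7778 + 273.15 = 564.9 K.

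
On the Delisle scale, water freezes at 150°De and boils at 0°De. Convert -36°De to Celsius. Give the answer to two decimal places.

124.00°C

Linear interpolation between the fixed points: C = (-36 - 150) × 100 / (0 - 150) = 124.0000°C.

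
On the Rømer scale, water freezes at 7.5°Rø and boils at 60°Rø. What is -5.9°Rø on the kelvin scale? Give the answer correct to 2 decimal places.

Linear interpolation between the fixed points: C = (-5.9 - 7.5) × 100 / (60 - 7.5) = -25.5238°C.
Then -25.5238 + 273.15 = 247.63 K.

247.63 K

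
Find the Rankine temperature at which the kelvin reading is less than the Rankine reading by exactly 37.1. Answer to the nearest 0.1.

83.5°R

Let R be the Rankine reading. The kelvin reading is K = 5/9·R.
Require K - R = -37.1: (-4/9)·R = -37.1.
R = (-37.1) / (-4/9) = 83.5.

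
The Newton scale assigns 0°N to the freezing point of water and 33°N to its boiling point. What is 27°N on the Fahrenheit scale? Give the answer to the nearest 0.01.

179.27°F

Linear interpolation between the fixed points: C = (27 - 0) × 100 / (33 - 0) = 81.8182°C.
Then 81.8182 × 1.8 + 32 = 179.27°F.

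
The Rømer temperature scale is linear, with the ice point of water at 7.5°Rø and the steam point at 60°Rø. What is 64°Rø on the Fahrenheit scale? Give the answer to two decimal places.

Linear interpolation between the fixed points: C = (64 - 7.5) × 100 / (60 - 7.5) = 107.6190°C.
Then 107.6190 × 1.8 + 32 = 225.71°F.

225.71°F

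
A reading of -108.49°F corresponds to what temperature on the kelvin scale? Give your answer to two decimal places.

In Celsius: (-108.49 - 32) × 5/9 = -78.0500°C.
In kelvin: -78.0500 + 273.15 = 195.10 K.

195.10 K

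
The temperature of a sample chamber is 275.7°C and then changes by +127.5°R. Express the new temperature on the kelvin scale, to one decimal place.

The 127.5°R change is an interval, so only the factor 5/9 applies: +127.5 × 5/9 = +70.8333°C.
Final Celsius temperature: 275.7000 + 70.8333 = 346.5333°C.
In kelvin: 346.5333 + 273.15 = 619.7 K.

619.7 K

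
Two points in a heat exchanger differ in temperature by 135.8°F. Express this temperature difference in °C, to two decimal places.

An interval of 1°F corresponds to 5/9°C.
135.8 × 5/9 = 75.44.

75.44°C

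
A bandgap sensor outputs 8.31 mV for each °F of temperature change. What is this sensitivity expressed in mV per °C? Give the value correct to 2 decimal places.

14.96 mV per °C

The quantity depends on a temperature interval, so only the ratio of degree sizes applies; the offset between the scales is irrelevant.
A change of 1°C is a change of 1.8°F, so per °C the value is 8.31 × 1.8 = 14.96.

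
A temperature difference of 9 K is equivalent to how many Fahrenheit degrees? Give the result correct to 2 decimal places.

Only the scale ratio 1.8 matters for a change in temperature.
9 × 1.8 = 16.20.

16.20°F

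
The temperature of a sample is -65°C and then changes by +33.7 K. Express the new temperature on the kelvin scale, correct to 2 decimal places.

The 33.7 K change is an interval; Kelvin and Celsius degrees are the same size, so ΔC = +33.7°C.
Final Celsius temperature: -65.0000 + 33.7000 = -31.3000°C.
In kelvin: -31.3000 + 273.15 = 241.85 K.

241.85 K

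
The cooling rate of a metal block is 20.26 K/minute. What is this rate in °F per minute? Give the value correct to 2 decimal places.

36.47 °F/minute

The quantity depends on a temperature interval, so only the ratio of degree sizes applies; the offset between the scales is irrelevant.
A change of 1 K is a change of 1.8°F, so 20.26 × 1.8 = 36.47.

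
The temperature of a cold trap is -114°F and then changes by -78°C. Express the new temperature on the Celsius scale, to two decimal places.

-159.11°C

Initial temperature in Celsius: (-114 - 32) × 5/9 = -81.1111°C.
Final Celsius temperature: -81.1111 - 78.0000 = -159.1111°C.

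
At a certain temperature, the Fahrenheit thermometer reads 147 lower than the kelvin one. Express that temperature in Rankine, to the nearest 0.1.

Let x be the kelvin reading; then the Fahrenheit reading is 1.8·x - 459.67.
(1.8·x - 459.67) - x = -147  ⇒  (0.8)·x = 312.67  ⇒  x = 390.8375 K.
In Celsius: 390.8375 - 273.15 = 117.6875°C.
In Rankine: 117.6875 × 1.8 + 491.67 = 703.5°R.

703.5°R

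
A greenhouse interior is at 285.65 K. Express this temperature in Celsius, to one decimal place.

In Celsius: 285.65 - 273.15 = 12.5000°C.

12.5°C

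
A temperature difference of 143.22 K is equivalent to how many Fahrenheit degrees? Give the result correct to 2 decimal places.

An interval of 1 K corresponds to 1.8°F.
143.22 × 1.8 = 257.80.

257.80°F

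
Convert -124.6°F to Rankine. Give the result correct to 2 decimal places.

335.07°R

In Celsius: (-124.6 - 32) × 5/9 = -87.0000°C.
In Rankine: -87.0000 × 1.8 + 491.67 = 335.07°R.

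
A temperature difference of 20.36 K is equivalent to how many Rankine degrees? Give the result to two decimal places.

For a temperature interval the offset drops out; only the factor 1.8 applies.
20.36 × 1.8 = 36.65.

36.65°R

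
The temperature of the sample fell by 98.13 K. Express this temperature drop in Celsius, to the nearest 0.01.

98.13°C

Kelvin and Celsius degrees are the same size, so the interval is unchanged: 98.13.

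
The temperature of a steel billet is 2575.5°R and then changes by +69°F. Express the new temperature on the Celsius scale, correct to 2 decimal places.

1196.02°C

Initial temperature in Celsius: (2575.5 - 491.67) × 5/9 = 1157.6833°C.
The 69°F change is an interval, so only the factor 5/9 applies: +69 × 5/9 = +38.3333°C.
Final Celsius temperature: 1157.6833 + 38.3333 = 1196.0167°C.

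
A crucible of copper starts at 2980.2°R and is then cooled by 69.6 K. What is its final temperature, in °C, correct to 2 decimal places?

1312.92°C

Initial temperature in Celsius: (2980.2 - 491.67) × 5/9 = 1382.5167°C.
The 69.6 K change is an interval; Kelvin and Celsius degrees are the same size, so ΔC = -69.6°C.
Final Celsius temperature: 1382.5167 - 69.6000 = 1312.9167°C.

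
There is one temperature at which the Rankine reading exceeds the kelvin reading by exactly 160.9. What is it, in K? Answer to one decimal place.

Let K be the kelvin reading. The Rankine reading is R = 1.8·K.
Require R - K = 160.9: (0.8)·K = 160.9.
K = (160.9) / (0.8) = 201.1.

201.1 K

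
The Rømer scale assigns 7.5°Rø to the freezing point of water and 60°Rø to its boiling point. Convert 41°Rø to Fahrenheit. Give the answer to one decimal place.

Linear interpolation between the fixed points: C = (41 - 7.5) × 100 / (60 - 7.5) = 63.8095°C.
Then 63.8095 × 1.8 + 32 = 146.9°F.

146.9°F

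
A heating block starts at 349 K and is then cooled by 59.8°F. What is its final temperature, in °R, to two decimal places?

Initial temperature in Celsius: 349 - 273.15 = 75.8500°C.
The 59.8°F change is an interval, so only the factor 5/9 applies: -59.8 × 5/9 = -33.2222°C.
Final Celsius temperature: 75.8500 - 33.2222 = 42.6278°C.
In Rankine: 42.6278 × 1.8 + 491.67 = 568.40°R.

568.40°R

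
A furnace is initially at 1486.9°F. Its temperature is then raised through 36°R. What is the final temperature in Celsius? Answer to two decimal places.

828.28°C

Initial temperature in Celsius: (1486.9 - 32) × 5/9 = 808.2778°C.
The 36°R change is an interval, so only the factor 5/9 applies: +36 × 5/9 = +20.0000°C.
Final Celsius temperature: 808.2778 + 20.0000 = 828.2778°C.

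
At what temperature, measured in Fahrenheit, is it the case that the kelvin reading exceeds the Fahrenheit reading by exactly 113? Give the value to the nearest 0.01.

Let F be the Fahrenheit reading. The kelvin reading is K = 5/9·F + 255.372.
Require K - F = 113: (-4/9)·F + 255.372 = 113.
F = (113 - 255.372) / (-4/9) = 320.34.

320.34°F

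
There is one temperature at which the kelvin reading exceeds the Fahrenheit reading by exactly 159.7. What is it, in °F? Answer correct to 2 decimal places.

215.26°F

Let F be the Fahrenheit reading. The kelvin reading is K = 5/9·F + 255.372.
Require K - F = 159.7: (-4/9)·F + 255.372 = 159.7.
F = (159.7 - 255.372) / (-4/9) = 215.26.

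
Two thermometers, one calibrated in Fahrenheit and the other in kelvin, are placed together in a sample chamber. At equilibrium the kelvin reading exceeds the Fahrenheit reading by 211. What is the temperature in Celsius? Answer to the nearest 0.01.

Let x be the Fahrenheit reading; then the kelvin reading is 5/9·x + 255.372.
(5/9·x + 255.372) - x = 211  ⇒  (-4/9)·x = -44.3722  ⇒  x = 99.8375°F.
In Celsius: (99.8375 - 32) × 5/9 = 37.69°C.

37.69°C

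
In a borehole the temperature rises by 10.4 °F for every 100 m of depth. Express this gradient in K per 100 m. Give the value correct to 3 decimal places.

5.778 K/100 m

The quantity depends on a temperature interval, so only the ratio of degree sizes applies; the offset between the scales is irrelevant.
A change of 1°F is a change of 5/9 K, so 10.4 × 5/9 = 5.778.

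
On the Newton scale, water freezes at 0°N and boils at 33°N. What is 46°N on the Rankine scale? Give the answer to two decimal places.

Linear interpolation between the fixed points: C = (46 - 0) × 100 / (33 - 0) = 139.3939°C.
Then 139.3939 × 1.8 + 491.67 = 742.58°R.

742.58°R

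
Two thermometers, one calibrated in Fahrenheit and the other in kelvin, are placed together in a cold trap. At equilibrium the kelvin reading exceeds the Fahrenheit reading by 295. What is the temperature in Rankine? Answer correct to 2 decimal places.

Let x be the Fahrenheit reading; then the kelvin reading is 5/9·x + 255.372.
(5/9·x + 255.372) - x = 295  ⇒  (-4/9)·x = 39.6278  ⇒  x = -89.1625°F.
In Celsius: (-89.1625 - 32) × 5/9 = -67.3125°C.
In Rankine: -67.3125 × 1.8 + 491.67 = 370.51°R.

370.51°R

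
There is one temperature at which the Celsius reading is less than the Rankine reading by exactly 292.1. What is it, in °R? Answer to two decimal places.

Let R be the Rankine reading. The Celsius reading is C = 5/9·R - 273.15.
Require C - R = -292.1: (-4/9)·R - 273.15 = -292.1.
R = (-292.1 + 273.15) / (-4/9) = 42.64.

42.64°R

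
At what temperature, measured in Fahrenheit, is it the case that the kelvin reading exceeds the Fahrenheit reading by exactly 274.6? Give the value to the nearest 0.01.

Let F be the Fahrenheit reading. The kelvin reading is K = 5/9·F + 255.372.
Require K - F = 274.6: (-4/9)·F + 255.372 = 274.6.
F = (274.6 - 255.372) / (-4/9) = -43.26.

-43.26°F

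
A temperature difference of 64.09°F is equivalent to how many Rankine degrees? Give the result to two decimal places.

Fahrenheit and Rankine degrees are the same size, so the interval is unchanged: 64.09.

64.09°R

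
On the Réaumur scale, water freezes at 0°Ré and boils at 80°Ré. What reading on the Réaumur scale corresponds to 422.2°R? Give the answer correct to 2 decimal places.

First in Celsius: (422.2 - 491.67) × 5/9 = -38.5944°C.
Linearly onto the Réaumur scale: 0 + (-38.5944 / 100) × (80 - 0) = -30.88°Ré.

-30.88°Ré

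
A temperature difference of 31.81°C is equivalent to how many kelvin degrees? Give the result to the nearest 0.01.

31.81 K

Celsius and kelvin degrees are the same size, so the interval is unchanged: 31.81.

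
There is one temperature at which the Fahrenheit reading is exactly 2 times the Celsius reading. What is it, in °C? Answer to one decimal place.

Let C be the Celsius reading. The Fahrenheit reading is F = 1.8·C + 32.
Require F = 2·C: 1.8·C + 32 = 2·C.
(-0.2)·C = -32  ⇒  C = 160.0.

160.0°C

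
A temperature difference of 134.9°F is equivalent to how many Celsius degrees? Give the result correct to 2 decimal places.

74.94°C

An interval of 1°F corresponds to 5/9°C.
134.9 × 5/9 = 74.94.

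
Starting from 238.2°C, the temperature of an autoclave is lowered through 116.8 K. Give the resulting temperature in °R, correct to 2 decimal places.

710.19°R

The 116.8 K change is an interval; Kelvin and Celsius degrees are the same size, so ΔC = -116.8°C.
Final Celsius temperature: 238.2000 - 116.8000 = 121.4000°C.
In Rankine: 121.4000 × 1.8 + 491.67 = 710.19°R.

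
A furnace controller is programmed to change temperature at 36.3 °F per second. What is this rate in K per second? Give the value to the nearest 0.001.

20.167 K/second

Since only a temperature interval is involved, the additive offset between the scales drops out.
A change of 1°F is a change of 5/9 K, so 36.3 × 5/9 = 20.167.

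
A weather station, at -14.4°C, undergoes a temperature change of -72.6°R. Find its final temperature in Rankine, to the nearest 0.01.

The 72.6°R change is an interval, so only the factor 5/9 applies: -72.6 × 5/9 = -40.3333°C.
Final Celsius temperature: -14.4000 - 40.3333 = -54.7333°C.
In Rankine: -54.7333 × 1.8 + 491.67 = 393.15°R.

393.15°R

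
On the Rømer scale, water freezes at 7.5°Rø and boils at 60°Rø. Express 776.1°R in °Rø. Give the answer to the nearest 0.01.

90.46°Rø

First in Celsius: (776.1 - 491.67) × 5/9 = 158.0167°C.
Linearly onto the Rømer scale: 7.5 + (158.0167 / 100) × (60 - 7.5) = 90.46°Rø.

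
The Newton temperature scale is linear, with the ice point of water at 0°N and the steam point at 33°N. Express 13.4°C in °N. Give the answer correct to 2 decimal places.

4.42°N

Linearly onto the Newton scale: 0 + (13.4000 / 100) × (33 - 0) = 4.42°N.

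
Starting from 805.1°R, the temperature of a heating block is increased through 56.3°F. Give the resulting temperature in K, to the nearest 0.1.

Initial temperature in Celsius: (805.1 - 491.67) × 5/9 = 174.1278°C.
The 56.3°F change is an interval, so only the factor 5/9 applies: +56.3 × 5/9 = +31.2778°C.
Final Celsius temperature: 174.1278 + 31.2778 = 205.4056°C.
In kelvin: 205.4056 + 273.15 = 478.6 K.

478.6 K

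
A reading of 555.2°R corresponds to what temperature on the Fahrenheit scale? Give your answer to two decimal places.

In Celsius: (555.2 - 491.67) × 5/9 = 35.2944°C.
In Fahrenheit: 35.2944 × 1.8 + 32 = 95.53°F.

95.53°F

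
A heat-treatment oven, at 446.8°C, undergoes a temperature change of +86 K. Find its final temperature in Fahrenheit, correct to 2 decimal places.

991.04°F

The 86 K change is an interval; Kelvin and Celsius degrees are the same size, so ΔC = +86°C.
Final Celsius temperature: 446.8000 + 86.0000 = 532.8000°C.
In Fahrenheit: 532.8000 × 1.8 + 32 = 991.04°F.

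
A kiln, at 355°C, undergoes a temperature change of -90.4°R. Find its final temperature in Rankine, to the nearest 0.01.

1040.27°R

The 90.4°R change is an interval, so only the factor 5/9 applies: -90.4 × 5/9 = -50.2222°C.
Final Celsius temperature: 355.0000 - 50.2222 = 304.7778°C.
In Rankine: 304.7778 × 1.8 + 491.67 = 1040.27°R.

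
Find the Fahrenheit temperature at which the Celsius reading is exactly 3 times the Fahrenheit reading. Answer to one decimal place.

-7.3°F

Let F be the Fahrenheit reading. The Celsius reading is C = 5/9·F - 17.7778.
Require C = 3·F: 5/9·F - 17.7778 = 3·F.
(-22/9)·F = 17.7778  ⇒  F = -7.3.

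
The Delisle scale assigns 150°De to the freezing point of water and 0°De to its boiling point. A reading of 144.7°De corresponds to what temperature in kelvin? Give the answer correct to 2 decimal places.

276.68 K

Linear interpolation between the fixed points: C = (144.7 - 150) × 100 / (0 - 150) = 3.5333°C.
Then 3.5333 + 273.15 = 276.68 K.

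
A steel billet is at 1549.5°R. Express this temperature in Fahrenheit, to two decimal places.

In Celsius: (1549.5 - 491.67) × 5/9 = 587.6833°C.
In Fahrenheit: 587.6833 × 1.8 + 32 = 1089.83°F.

1089.83°F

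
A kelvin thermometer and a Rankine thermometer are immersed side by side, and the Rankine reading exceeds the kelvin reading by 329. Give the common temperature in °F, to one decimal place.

Let x be the kelvin reading; then the Rankine reading is 1.8·x.
(1.8·x) - x = 329  ⇒  (0.8)·x = 329  ⇒  x = 411.2500 K.
In Celsius: 411.25 - 273.15 = 138.1000°C.
In Fahrenheit: 138.1000 × 1.8 + 32 = 280.6°F.

280.6°F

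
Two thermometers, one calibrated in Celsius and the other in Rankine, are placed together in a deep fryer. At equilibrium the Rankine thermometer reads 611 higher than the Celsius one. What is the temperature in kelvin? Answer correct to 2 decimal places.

Let x be the Celsius reading; then the Rankine reading is 1.8·x + 491.67.
(1.8·x + 491.67) - x = 611  ⇒  (0.8)·x = 119.33  ⇒  x = 149.1625°C.
In kelvin: 149.1625 + 273.15 = 422.31 K.

422.31 K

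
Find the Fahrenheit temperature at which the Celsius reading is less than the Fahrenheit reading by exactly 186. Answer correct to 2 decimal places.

378.50°F

Let F be the Fahrenheit reading. The Celsius reading is C = 5/9·F - 17.7778.
Require C - F = -186: (-4/9)·F - 17.7778 = -186.
F = (-186 + 17.7778) / (-4/9) = 378.50.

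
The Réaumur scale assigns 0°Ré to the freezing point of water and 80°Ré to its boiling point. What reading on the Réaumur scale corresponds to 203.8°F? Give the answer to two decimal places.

76.36°Ré

First in Celsius: (203.8 - 32) × 5/9 = 95.4444°C.
Linearly onto the Réaumur scale: 0 + (95.4444 / 100) × (80 - 0) = 76.36°Ré.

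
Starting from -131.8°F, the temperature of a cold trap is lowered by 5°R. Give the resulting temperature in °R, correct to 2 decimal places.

322.87°R

Initial temperature in Celsius: (-131.8 - 32) × 5/9 = -91.0000°C.
The 5°R change is an interval, so only the factor 5/9 applies: -5 × 5/9 = -2.7778°C.
Final Celsius temperature: -91.0000 - 2.7778 = -93.7778°C.
In Rankine: -93.7778 × 1.8 + 491.67 = 322.87°R.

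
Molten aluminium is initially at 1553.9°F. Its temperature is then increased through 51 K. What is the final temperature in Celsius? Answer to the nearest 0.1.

896.5°C

Initial temperature in Celsius: (1553.9 - 32) × 5/9 = 845.5000°C.
The 51 K change is an interval; Kelvin and Celsius degrees are the same size, so ΔC = +51°C.
Final Celsius temperature: 845.5000 + 51.0000 = 896.5000°C.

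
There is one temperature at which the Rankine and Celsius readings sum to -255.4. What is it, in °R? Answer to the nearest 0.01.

11.41°R

Let R be the Rankine reading. The Celsius reading is C = 5/9·R - 273.15.
Require R + C = -255.4: (14/9)·R - 273.15 = -255.4.
R = (-255.4 + 273.15) / (14/9) = 11.41.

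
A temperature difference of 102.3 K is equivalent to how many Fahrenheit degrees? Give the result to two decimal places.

184.14°F

An interval of 1 K corresponds to 1.8°F.
102.3 × 1.8 = 184.14.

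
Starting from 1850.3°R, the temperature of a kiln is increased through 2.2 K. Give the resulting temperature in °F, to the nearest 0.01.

1394.59°F

Initial temperature in Celsius: (1850.3 - 491.67) × 5/9 = 754.7944°C.
The 2.2 K change is an interval; Kelvin and Celsius degrees are the same size, so ΔC = +2.2°C.
Final Celsius temperature: 754.7944 + 2.2000 = 756.9944°C.
In Fahrenheit: 756.9944 × 1.8 + 32 = 1394.59°F.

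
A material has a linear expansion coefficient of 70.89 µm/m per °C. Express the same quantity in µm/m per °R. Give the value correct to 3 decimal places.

The quantity depends on a temperature interval, so only the ratio of degree sizes applies; the offset between the scales is irrelevant.
A change of 1°R is a change of 5/9°C, so per °R the value is 70.89 × 5/9 = 39.383.

39.383 µm/m per °R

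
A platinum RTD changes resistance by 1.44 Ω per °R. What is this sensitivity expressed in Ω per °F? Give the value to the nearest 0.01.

1.44 Ω per °F

Since only a temperature interval is involved, the additive offset between the scales drops out.
A change of 1°F is a change of 1°R, so per °F the value is 1.44 × 1 = 1.44.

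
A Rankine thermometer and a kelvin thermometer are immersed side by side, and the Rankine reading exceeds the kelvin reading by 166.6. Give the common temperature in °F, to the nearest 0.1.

Let x be the Rankine reading; then the kelvin reading is 5/9·x.
(5/9·x) - x = -166.6  ⇒  (-4/9)·x = -166.6  ⇒  x = 374.8500°R.
In Celsius: (374.85 - 491.67) × 5/9 = -64.9000°C.
In Fahrenheit: -64.9000 × 1.8 + 32 = -84.8°F.

-84.8°F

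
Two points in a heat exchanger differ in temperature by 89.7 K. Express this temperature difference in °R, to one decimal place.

161.5°R

Only the scale ratio 1.8 matters for a change in temperature.
89.7 × 1.8 = 161.5.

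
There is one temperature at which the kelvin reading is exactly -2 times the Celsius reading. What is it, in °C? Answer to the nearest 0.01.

-91.05°C

Let C be the Celsius reading. The kelvin reading is K = 1·C + 273.15.
Require K = -2·C: 1·C + 273.15 = -2·C.
(3)·C = -273.15  ⇒  C = -91.05.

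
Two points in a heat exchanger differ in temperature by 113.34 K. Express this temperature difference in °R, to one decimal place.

An interval of 1 K corresponds to 1.8°R.
113.34 × 1.8 = 204.0.

204.0°R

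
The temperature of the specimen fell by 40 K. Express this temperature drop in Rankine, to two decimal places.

An interval of 1 K corresponds to 1.8°R.
40 × 1.8 = 72.00.

72.00°R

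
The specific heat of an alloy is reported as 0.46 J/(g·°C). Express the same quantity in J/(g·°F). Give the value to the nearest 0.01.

Since only a temperature interval is involved, the additive offset between the scales drops out.
A change of 1°F is a change of 5/9°C, so per °F the value is 0.46 × 5/9 = 0.26.

0.26 J/(g·°F)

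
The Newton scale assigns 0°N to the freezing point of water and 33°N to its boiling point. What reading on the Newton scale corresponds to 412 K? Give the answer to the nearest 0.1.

45.8°N

First in Celsius: 412 - 273.15 = 138.8500°C.
Linearly onto the Newton scale: 0 + (138.8500 / 100) × (33 - 0) = 45.8°N.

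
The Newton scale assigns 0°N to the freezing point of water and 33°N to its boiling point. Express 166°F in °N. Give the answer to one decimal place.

24.6°N

First in Celsius: (166 - 32) × 5/9 = 74.4444°C.
Linearly onto the Newton scale: 0 + (74.4444 / 100) × (33 - 0) = 24.6°N.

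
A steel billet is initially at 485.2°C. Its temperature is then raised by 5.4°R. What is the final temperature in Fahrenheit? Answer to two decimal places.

The 5.4°R change is an interval, so only the factor 5/9 applies: +5.4 × 5/9 = +3.0000°C.
Final Celsius temperature: 485.2000 + 3.0000 = 488.2000°C.
In Fahrenheit: 488.2000 × 1.8 + 32 = 910.76°F.

910.76°F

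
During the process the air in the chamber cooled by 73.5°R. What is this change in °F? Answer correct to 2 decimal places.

73.50°F

Rankine and Fahrenheit degrees are the same size, so the interval is unchanged: 73.50.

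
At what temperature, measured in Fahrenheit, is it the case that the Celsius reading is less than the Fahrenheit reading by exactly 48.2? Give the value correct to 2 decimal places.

Let F be the Fahrenheit reading. The Celsius reading is C = 5/9·F - 17.7778.
Require C - F = -48.2: (-4/9)·F - 17.7778 = -48.2.
F = (-48.2 + 17.7778) / (-4/9) = 68.45.

68.45°F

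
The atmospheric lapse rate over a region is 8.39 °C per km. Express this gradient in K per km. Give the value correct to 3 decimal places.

8.390 K/km

The quantity depends on a temperature interval, so only the ratio of degree sizes applies; the offset between the scales is irrelevant.
A change of 1°C is a change of 1 K, so 8.39 × 1 = 8.390.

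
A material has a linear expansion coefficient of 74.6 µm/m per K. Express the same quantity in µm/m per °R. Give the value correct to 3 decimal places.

The quantity depends on a temperature interval, so only the ratio of degree sizes applies; the offset between the scales is irrelevant.
A change of 1°R is a change of 5/9 K, so per °R the value is 74.6 × 5/9 = 41.444.

41.444 µm/m per °R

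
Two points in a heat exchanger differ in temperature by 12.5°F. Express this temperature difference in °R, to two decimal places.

12.50°R

Fahrenheit and Rankine degrees are the same size, so the interval is unchanged: 12.50.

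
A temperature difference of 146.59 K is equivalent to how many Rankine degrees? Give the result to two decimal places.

263.86°R

For a temperature interval the offset drops out; only the factor 1.8 applies.
146.59 × 1.8 = 263.86.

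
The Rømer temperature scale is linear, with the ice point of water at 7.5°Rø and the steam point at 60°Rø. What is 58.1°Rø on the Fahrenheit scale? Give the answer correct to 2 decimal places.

205.49°F

Linear interpolation between the fixed points: C = (58.1 - 7.5) × 100 / (60 - 7.5) = 96.3810°C.
Then 96.3810 × 1.8 + 32 = 205.49°F.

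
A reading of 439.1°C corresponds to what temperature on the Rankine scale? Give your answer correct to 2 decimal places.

In Rankine: 439.1000 × 1.8 + 491.67 = 1282.05°R.

1282.05°R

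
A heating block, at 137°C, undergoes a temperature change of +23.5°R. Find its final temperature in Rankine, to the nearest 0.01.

The 23.5°R change is an interval, so only the factor 5/9 applies: +23.5 × 5/9 = +13.0556°C.
Final Celsius temperature: 137.0000 + 13.0556 = 150.0556°C.
In Rankine: 150.0556 × 1.8 + 491.67 = 761.77°R.

761.77°R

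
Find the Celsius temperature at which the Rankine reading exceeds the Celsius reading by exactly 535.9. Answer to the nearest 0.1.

Let C be the Celsius reading. The Rankine reading is R = 1.8·C + 491.67.
Require R - C = 535.9: (0.8)·C + 491.67 = 535.9.
C = (535.9 - 491.67) / (0.8) = 55.3.

55.3°C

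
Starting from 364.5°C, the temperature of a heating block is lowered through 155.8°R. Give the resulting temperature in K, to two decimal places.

The 155.8°R change is an interval, so only the factor 5/9 applies: -155.8 × 5/9 = -86.5556°C.
Final Celsius temperature: 364.5000 - 86.5556 = 277.9444°C.
In kelvin: 277.9444 + 273.15 = 551.09 K.

551.09 K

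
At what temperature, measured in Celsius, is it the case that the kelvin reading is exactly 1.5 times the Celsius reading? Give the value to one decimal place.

Let C be the Celsius reading. The kelvin reading is K = 1·C + 273.15.
Require K = 1.5·C: 1·C + 273.15 = 1.5·C.
(-0.5)·C = -273.15  ⇒  C = 546.3.

546.3°C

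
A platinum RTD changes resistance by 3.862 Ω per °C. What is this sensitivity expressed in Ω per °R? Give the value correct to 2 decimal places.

2.15 Ω per °R

The quantity depends on a temperature interval, so only the ratio of degree sizes applies; the offset between the scales is irrelevant.
A change of 1°R is a change of 5/9°C, so per °R the value is 3.862 × 5/9 = 2.15.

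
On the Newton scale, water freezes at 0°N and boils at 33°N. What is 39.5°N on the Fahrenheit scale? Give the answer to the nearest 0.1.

Linear interpolation between the fixed points: C = (39.5 - 0) × 100 / (33 - 0) = 119.6970°C.
Then 119.6970 × 1.8 + 32 = 247.5°F.

247.5°F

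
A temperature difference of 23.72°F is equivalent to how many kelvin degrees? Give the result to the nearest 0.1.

Only the scale ratio 5/9 matters for a change in temperature.
23.72 × 5/9 = 13.2.

13.2 K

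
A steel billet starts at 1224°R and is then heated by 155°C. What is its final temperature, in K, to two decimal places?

Initial temperature in Celsius: (1224 - 491.67) × 5/9 = 406.8500°C.
Final Celsius temperature: 406.8500 + 155.0000 = 561.8500°C.
In kelvin: 561.8500 + 273.15 = 835.00 K.

835.00 K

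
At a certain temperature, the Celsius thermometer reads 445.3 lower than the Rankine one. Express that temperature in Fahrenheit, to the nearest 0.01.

Let x be the Rankine reading; then the Celsius reading is 5/9·x - 273.15.
(5/9·x - 273.15) - x = -445.3  ⇒  (-4/9)·x = -172.15  ⇒  x = 387.3375°R.
In Celsius: (387.3375 - 491.67) × 5/9 = -57.9625°C.
In Fahrenheit: -57.9625 × 1.8 + 32 = -72.33°F.

-72.33°F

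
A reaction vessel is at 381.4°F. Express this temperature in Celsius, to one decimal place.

194.1°C

In Celsius: (381.4 - 32) × 5/9 = 194.1111°C.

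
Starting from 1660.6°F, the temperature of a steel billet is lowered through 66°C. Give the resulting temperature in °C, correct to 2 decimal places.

838.78°C

Initial temperature in Celsius: (1660.6 - 32) × 5/9 = 904.7778°C.
Final Celsius temperature: 904.7778 - 66.0000 = 838.7778°C.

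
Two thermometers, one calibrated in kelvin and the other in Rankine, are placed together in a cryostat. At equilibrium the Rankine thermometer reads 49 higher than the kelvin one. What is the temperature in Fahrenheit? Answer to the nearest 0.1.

Let x be the kelvin reading; then the Rankine reading is 1.8·x.
(1.8·x) - x = 49  ⇒  (0.8)·x = 49  ⇒  x = 61.2500 K.
In Celsius: 61.25 - 273.15 = -211.9000°C.
In Fahrenheit: -211.9000 × 1.8 + 32 = -349.4°F.

-349.4°F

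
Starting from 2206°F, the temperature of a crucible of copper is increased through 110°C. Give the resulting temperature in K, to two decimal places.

Initial temperature in Celsius: (2206 - 32) × 5/9 = 1207.7778°C.
Final Celsius temperature: 1207.7778 + 110.0000 = 1317.7778°C.
In kelvin: 1317.7778 + 273.15 = 1590.93 K.

1590.93 K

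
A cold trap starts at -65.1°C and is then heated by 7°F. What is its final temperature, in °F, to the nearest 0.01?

-78.18°F

The 7°F change is an interval, so only the factor 5/9 applies: +7 × 5/9 = +3.8889°C.
Final Celsius temperature: -65.1000 + 3.8889 = -61.2111°C.
In Fahrenheit: -61.2111 × 1.8 + 32 = -78.18°F.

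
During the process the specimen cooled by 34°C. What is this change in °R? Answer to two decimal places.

Only the scale ratio 1.8 matters for a change in temperature.
34 × 1.8 = 61.20.

61.20°R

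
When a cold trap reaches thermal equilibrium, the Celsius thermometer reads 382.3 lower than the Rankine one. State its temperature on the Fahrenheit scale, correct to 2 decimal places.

Let x be the Rankine reading; then the Celsius reading is 5/9·x - 273.15.
(5/9·x - 273.15) - x = -382.3  ⇒  (-4/9)·x = -109.15  ⇒  x = 245.5875°R.
In Celsius: (245.5875 - 491.67) × 5/9 = -136.7125°C.
In Fahrenheit: -136.7125 × 1.8 + 32 = -214.08°F.

-214.08°F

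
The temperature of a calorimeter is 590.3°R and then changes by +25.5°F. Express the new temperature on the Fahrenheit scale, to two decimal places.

Initial temperature in Celsius: (590.3 - 491.67) × 5/9 = 54.7944°C.
The 25.5°F change is an interval, so only the factor 5/9 applies: +25.5 × 5/9 = +14.1667°C.
Final Celsius temperature: 54.7944 + 14.1667 = 68.9611°C.
In Fahrenheit: 68.9611 × 1.8 + 32 = 156.13°F.

156.13°F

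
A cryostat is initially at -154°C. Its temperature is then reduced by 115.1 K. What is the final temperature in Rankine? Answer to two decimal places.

7.29°R

The 115.1 K change is an interval; Kelvin and Celsius degrees are the same size, so ΔC = -115.1°C.
Final Celsius temperature: -154.0000 - 115.1000 = -269.1000°C.
In Rankine: -269.1000 × 1.8 + 491.67 = 7.29°R.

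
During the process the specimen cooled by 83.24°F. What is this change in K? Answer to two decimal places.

An interval of 1°F corresponds to 5/9 K.
83.24 × 5/9 = 46.24.

46.24 K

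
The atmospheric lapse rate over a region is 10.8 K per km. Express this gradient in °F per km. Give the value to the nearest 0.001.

19.440 °F/km

Since only a temperature interval is involved, the additive offset between the scales drops out.
A change of 1 K is a change of 1.8°F, so 10.8 × 1.8 = 19.440.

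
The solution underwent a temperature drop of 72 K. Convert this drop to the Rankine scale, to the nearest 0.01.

129.60°R

Only the scale ratio 1.8 matters for a change in temperature.
72 × 1.8 = 129.60.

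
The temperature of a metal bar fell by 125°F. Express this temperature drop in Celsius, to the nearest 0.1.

Only the scale ratio 5/9 matters for a change in temperature.
125 × 5/9 = 69.4.

69.4°C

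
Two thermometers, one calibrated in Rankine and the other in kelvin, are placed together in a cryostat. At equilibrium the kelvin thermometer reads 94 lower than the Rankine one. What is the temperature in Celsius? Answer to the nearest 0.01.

-155.65°C

Let x be the Rankine reading; then the kelvin reading is 5/9·x.
(5/9·x) - x = -94  ⇒  (-4/9)·x = -94  ⇒  x = 211.5000°R.
In Celsius: (211.5 - 491.67) × 5/9 = -155.65°C.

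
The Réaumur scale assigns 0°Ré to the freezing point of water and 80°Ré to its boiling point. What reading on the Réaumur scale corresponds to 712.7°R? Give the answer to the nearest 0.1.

First in Celsius: (712.7 - 491.67) × 5/9 = 122.7944°C.
Linearly onto the Réaumur scale: 0 + (122.7944 / 100) × (80 - 0) = 98.2°Ré.

98.2°Ré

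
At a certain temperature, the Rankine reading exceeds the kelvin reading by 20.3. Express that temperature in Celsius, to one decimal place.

Let x be the Rankine reading; then the kelvin reading is 5/9·x.
(5/9·x) - x = -20.3  ⇒  (-4/9)·x = -20.3  ⇒  x = 45.6750°R.
In Celsius: (45.675 - 491.67) × 5/9 = -247.8°C.

-247.8°C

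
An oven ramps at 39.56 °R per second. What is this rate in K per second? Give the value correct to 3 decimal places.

The quantity depends on a temperature interval, so only the ratio of degree sizes applies; the offset between the scales is irrelevant.
A change of 1°R is a change of 5/9 K, so 39.56 × 5/9 = 21.978.

21.978 K/second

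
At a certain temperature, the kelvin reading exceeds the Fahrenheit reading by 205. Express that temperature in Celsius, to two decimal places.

Let x be the Fahrenheit reading; then the kelvin reading is 5/9·x + 255.372.
(5/9·x + 255.372) - x = 205  ⇒  (-4/9)·x = -50.3722  ⇒  x = 113.3375°F.
In Celsius: (113.3375 - 32) × 5/9 = 45.19°C.

45.19°C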